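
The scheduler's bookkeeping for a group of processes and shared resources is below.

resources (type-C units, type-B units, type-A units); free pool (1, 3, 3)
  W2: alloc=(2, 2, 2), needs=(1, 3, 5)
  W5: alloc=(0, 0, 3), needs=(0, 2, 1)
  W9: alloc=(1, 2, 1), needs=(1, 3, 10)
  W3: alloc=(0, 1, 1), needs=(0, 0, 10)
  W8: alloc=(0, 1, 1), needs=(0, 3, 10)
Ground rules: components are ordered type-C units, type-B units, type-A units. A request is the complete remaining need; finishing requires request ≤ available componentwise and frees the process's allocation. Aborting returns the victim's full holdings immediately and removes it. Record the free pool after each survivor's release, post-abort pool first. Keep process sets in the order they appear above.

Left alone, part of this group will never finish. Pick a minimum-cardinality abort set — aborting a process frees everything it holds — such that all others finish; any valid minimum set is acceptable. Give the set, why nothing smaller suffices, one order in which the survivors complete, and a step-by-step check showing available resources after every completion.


Minimum abort set: W9 and W3.
Key observation: no ordering could ever have run W8 before the abort of W9 and W3; with (1, 3, 2) back in the pool it fits at step 3.
No one abort is enough; case by case: W2 alone leaves W9 blocked (short on type-A units); W5 alone leaves W9 blocked (short on type-A units); W9 alone leaves W3 blocked (short on type-A units); W3 alone leaves W9 blocked (short on type-A units); W8 alone leaves W9 blocked (short on type-A units).
Survivors finish in the order: W5, W2, W8. Check, step by step (pool after the aborts first):
  pool = (2, 6, 5)
  W5 needs (0, 2, 1) <= (2, 6, 5) -> finishes; pool += (0, 0, 3) = (2, 6, 8)
  W2 needs (1, 3, 5) <= (2, 6, 8) -> finishes; pool += (2, 2, 2) = (4, 8, 10)
  W8 needs (0, 3, 10) <= (4, 8, 10) -> finishes; pool += (0, 1, 1) = (4, 9, 11)


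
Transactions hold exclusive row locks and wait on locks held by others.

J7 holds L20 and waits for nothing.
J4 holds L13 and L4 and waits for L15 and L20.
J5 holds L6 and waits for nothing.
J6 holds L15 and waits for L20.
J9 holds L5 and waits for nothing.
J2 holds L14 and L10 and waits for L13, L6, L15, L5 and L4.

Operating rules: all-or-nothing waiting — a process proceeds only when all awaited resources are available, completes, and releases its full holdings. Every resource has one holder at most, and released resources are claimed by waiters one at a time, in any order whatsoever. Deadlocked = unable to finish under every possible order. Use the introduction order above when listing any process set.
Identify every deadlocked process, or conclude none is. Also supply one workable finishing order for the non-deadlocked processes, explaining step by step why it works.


No process is deadlocked.
Key observation: every chain of waits terminates; starting from the processes that wait on nothing, all the rest unlock in turn.
One completion order for the rest: J9, J7, J6, J4, J5, J2.
Step-by-step check:
  J9: no waits; runs immediately, freeing L5
  J7: no waits; runs immediately, freeing L20
  run J6 (all its waits — L20 — are resolved); releases L15
  run J4 (all its waits — L15 and L20 — are resolved); releases L13 and L4
  J5: no waits; runs immediately, freeing L6
  run J2 (all its waits — L13, L6, L15, L5 and L4 — are resolved); releases L14 and L10


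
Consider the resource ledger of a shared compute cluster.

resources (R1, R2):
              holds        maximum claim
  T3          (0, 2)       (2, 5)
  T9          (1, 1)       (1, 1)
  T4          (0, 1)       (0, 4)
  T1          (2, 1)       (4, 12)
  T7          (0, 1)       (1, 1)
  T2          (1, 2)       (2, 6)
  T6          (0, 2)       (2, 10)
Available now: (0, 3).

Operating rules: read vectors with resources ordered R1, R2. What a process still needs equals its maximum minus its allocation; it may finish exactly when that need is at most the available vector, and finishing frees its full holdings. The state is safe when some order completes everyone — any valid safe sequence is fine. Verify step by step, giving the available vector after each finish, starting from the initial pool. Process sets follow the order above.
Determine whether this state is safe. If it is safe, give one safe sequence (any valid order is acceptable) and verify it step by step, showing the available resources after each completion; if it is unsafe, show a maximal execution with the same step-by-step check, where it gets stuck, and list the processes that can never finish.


SAFE, for example via the order T9, T4, T7, T2, T6, T3, T1.
Key observation: at T7 the run first touches a limit — (1, 0) against (1, 5), exact on a resource it actually requests.
Walking it through:
  pool = (0, 3)
  T9: need (0, 0) fits (0, 3); releases (1, 1), pool now (1, 4)
  T4: need (0, 3) fits (1, 4); releases (0, 1), pool now (1, 5)
  T7: need (1, 0) fits (1, 5); releases (0, 1), pool now (1, 6)
  T2: need (1, 4) fits (1, 6); releases (1, 2), pool now (2, 8)
  T6: need (2, 8) fits (2, 8); releases (0, 2), pool now (2, 10)
  T3: need (2, 3) fits (2, 10); releases (0, 2), pool now (2, 12)
  T1: need (2, 11) fits (2, 12); releases (2, 1), pool now (4, 13)


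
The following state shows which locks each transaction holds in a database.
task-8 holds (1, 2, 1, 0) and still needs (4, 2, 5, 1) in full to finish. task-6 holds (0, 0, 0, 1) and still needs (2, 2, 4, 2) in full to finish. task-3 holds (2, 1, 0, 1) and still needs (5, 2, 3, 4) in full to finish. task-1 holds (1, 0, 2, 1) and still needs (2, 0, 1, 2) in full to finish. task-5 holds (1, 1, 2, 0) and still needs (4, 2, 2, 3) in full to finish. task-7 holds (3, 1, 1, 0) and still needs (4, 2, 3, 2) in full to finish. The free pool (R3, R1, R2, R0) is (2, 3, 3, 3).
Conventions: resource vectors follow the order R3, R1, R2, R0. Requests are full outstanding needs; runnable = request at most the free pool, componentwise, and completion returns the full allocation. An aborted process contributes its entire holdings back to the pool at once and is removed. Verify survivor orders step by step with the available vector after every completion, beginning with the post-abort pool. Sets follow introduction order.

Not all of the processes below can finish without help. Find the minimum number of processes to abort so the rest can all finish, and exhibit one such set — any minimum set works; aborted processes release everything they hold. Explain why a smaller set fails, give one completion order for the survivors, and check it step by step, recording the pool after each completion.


Minimum abort set: task-7.
Key observation: the deadlocked task-3 becomes finishable only because task-7 released (3, 1, 1, 0); it completes at step 2 below.
No smaller set exists: with zero aborts the deadlock remains.
The survivors complete as task-6, task-3, task-1, task-5, task-8. Walking it through (starting from the post-abort pool):
  pool = (5, 4, 4, 3)
  task-6 needs (2, 2, 4, 2) <= (5, 4, 4, 3) -> finishes; pool += (0, 0, 0, 1) = (5, 4, 4, 4)
  task-3 needs (5, 2, 3, 4) <= (5, 4, 4, 4) -> finishes; pool += (2, 1, 0, 1) = (7, 5, 4, 5)
  task-1 needs (2, 0, 1, 2) <= (7, 5, 4, 5) -> finishes; pool += (1, 0, 2, 1) = (8, 5, 6, 6)
  task-5 needs (4, 2, 2, 3) <= (8, 5, 6, 6) -> finishes; pool += (1, 1, 2, 0) = (9, 6, 8, 6)
  task-8 needs (4, 2, 5, 1) <= (9, 6, 8, 6) -> finishes; pool += (1, 2, 1, 0) = (10, 8, 9, 6)


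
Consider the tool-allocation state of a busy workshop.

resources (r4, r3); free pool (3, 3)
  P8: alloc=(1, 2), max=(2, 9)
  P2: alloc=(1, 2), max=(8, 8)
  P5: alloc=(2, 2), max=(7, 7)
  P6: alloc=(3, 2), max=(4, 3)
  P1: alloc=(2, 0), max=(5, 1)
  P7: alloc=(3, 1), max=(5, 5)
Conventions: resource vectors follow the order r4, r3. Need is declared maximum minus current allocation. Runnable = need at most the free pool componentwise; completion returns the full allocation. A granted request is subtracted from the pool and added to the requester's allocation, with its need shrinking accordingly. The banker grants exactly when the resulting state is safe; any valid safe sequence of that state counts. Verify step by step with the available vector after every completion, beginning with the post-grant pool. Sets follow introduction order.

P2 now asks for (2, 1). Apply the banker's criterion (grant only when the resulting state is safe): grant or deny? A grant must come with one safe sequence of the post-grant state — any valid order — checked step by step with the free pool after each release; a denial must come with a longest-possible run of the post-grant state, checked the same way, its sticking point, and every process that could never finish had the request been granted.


GRANT. The post-grant state is safe; one safe sequence: P6, P7, P1, P2, P8, P5.
Key observation: even at the reduced pool (1, 2), P6 fits immediately, so safety survives the grant.
Step-by-step check of the post-grant state:
  pool = (1, 2)
  run P6 (needs (1, 1), free (1, 2)); after release of (3, 2) the pool is (4, 4)
  run P7 (needs (2, 4), free (4, 4)); after release of (3, 1) the pool is (7, 5)
  run P1 (needs (3, 1), free (7, 5)); after release of (2, 0) the pool is (9, 5)
  run P2 (needs (5, 5), free (9, 5)); after release of (3, 3) the pool is (12, 8)
  run P8 (needs (1, 7), free (12, 8)); after release of (1, 2) the pool is (13, 10)
  run P5 (needs (5, 5), free (13, 10)); after release of (2, 2) the pool is (15, 12)


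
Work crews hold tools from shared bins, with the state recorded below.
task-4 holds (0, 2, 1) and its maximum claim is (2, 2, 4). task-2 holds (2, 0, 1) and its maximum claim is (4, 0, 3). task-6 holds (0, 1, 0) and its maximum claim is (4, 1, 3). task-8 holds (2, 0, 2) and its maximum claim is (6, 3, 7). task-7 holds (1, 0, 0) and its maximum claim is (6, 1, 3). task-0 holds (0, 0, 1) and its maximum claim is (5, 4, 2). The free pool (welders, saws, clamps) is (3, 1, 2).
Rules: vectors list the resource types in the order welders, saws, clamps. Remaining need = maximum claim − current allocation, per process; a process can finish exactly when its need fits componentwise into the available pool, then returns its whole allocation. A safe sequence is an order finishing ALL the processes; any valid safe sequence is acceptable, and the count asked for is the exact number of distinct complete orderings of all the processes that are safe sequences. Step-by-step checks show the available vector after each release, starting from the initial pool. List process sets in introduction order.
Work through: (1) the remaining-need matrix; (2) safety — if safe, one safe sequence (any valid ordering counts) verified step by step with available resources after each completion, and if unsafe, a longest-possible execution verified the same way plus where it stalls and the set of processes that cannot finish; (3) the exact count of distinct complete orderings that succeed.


(1) Need matrix, components ordered welders, saws, clamps:
  task-4: (2, 0, 3)
  task-2: (2, 0, 2)
  task-6: (4, 0, 3)
  task-8: (4, 3, 5)
  task-7: (5, 1, 3)
  task-0: (5, 4, 1)
(2) SAFE. One safe sequence: task-2, task-4, task-6, task-0, task-7, task-8.
Key observation: the order's first zero-slack moment is task-2 ((2, 0, 2) needed, (3, 1, 2) free — a requested resource with nothing to spare).
Step-by-step check:
  pool = (3, 1, 2)
  run task-2 (needs (2, 0, 2), free (3, 1, 2)); after release of (2, 0, 1) the pool is (5, 1, 3)
  run task-4 (needs (2, 0, 3), free (5, 1, 3)); after release of (0, 2, 1) the pool is (5, 3, 4)
  run task-6 (needs (4, 0, 3), free (5, 3, 4)); after release of (0, 1, 0) the pool is (5, 4, 4)
  run task-0 (needs (5, 4, 1), free (5, 4, 4)); after release of (0, 0, 1) the pool is (5, 4, 5)
  run task-7 (needs (5, 1, 3), free (5, 4, 5)); after release of (1, 0, 0) the pool is (6, 4, 5)
  run task-8 (needs (4, 3, 5), free (6, 4, 5)); after release of (2, 0, 2) the pool is (8, 4, 7)
(3) Precisely 10 of the possible complete orderings are safe sequences.


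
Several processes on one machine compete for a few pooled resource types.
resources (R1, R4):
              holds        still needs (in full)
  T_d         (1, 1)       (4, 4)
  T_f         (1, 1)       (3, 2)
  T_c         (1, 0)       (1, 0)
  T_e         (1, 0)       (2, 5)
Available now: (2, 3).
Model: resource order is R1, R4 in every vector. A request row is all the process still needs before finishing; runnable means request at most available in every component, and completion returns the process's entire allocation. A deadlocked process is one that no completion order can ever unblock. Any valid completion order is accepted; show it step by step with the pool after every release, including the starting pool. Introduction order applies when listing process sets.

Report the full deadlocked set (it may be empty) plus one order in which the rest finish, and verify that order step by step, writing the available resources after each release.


Nothing here is deadlocked.
Key observation: no deadlock: T_c fits now, and the freed resources carry the rest through.
A valid finishing order for the others: T_c, T_f, T_d, T_e. Verifying each step:
  pool = (2, 3)
  T_c: need (1, 0) fits (2, 3); releases (1, 0), pool now (3, 3)
  T_f: need (3, 2) fits (3, 3); releases (1, 1), pool now (4, 4)
  T_d: need (4, 4) fits (4, 4); releases (1, 1), pool now (5, 5)
  T_e: need (2, 5) fits (5, 5); releases (1, 0), pool now (6, 5)


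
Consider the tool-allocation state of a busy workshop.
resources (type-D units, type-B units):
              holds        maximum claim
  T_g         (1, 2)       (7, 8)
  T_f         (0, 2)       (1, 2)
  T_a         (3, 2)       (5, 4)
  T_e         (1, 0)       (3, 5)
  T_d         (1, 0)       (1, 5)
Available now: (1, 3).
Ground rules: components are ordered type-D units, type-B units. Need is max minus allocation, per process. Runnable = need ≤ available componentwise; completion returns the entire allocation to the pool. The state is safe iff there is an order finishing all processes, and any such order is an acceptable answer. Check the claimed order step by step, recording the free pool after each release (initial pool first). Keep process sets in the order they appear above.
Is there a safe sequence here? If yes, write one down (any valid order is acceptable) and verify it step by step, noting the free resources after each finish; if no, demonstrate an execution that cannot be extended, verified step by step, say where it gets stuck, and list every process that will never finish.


SAFE, for example via the order T_f, T_d, T_a, T_e, T_g.
Key observation: the first exact fit in this order is T_f — it needs (1, 0) with (1, 3) free, meeting a requested resource to the last unit.
Check, step by step:
  pool = (1, 3)
  run T_f (needs (1, 0), free (1, 3)); after release of (0, 2) the pool is (1, 5)
  run T_d (needs (0, 5), free (1, 5)); after release of (1, 0) the pool is (2, 5)
  run T_a (needs (2, 2), free (2, 5)); after release of (3, 2) the pool is (5, 7)
  run T_e (needs (2, 5), free (5, 7)); after release of (1, 0) the pool is (6, 7)
  run T_g (needs (6, 6), free (6, 7)); after release of (1, 2) the pool is (7, 9)


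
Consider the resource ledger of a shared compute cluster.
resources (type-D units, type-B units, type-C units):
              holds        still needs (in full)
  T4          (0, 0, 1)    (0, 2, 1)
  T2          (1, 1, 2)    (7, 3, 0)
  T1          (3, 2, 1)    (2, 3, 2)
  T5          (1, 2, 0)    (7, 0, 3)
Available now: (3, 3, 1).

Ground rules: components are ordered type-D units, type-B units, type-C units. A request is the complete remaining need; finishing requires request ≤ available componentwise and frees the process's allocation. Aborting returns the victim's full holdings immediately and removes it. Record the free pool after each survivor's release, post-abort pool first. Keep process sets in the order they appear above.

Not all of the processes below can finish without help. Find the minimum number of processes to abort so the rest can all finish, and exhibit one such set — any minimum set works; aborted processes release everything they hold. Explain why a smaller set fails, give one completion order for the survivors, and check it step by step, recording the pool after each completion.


Minimum abort set: T5.
Key observation: T2 had no path to completion before; after the abort of T5 ((1, 2, 0) returned), step 3 is where it fits.
No smaller set exists: with zero aborts the deadlock remains.
One survivor order: T4, T1, T2. Check, step by step (post-abort pool first):
  pool = (4, 5, 1)
  run T4 (needs (0, 2, 1), free (4, 5, 1)); after release of (0, 0, 1) the pool is (4, 5, 2)
  run T1 (needs (2, 3, 2), free (4, 5, 2)); after release of (3, 2, 1) the pool is (7, 7, 3)
  run T2 (needs (7, 3, 0), free (7, 7, 3)); after release of (1, 1, 2) the pool is (8, 8, 5)


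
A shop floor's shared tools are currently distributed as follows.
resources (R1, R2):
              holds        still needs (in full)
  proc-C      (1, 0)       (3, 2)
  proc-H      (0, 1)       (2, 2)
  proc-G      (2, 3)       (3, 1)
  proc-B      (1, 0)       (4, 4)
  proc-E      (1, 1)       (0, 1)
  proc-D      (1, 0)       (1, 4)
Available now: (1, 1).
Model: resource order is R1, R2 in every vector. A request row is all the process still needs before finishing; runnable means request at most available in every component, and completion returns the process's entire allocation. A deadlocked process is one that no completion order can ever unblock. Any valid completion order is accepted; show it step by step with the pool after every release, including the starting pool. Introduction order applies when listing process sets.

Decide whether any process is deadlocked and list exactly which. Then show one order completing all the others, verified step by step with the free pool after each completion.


The deadlocked set is proc-C, proc-G, proc-B and proc-D.
Key observation: after proc-E, proc-H the pool peaks at (2, 3), and each blocked process is short somewhere: proc-C on R1; proc-G on R1; proc-B on R1, R2; proc-D on R2.
One completion order for the rest: proc-E, proc-H. Step-by-step check:
  pool = (1, 1)
  proc-E needs (0, 1) <= (1, 1) -> finishes; pool += (1, 1) = (2, 2)
  proc-H needs (2, 2) <= (2, 2) -> finishes; pool += (0, 1) = (2, 3)
None of the blocked processes ever fits:
  blocked: proc-C wants (3, 2), pool (2, 3) — not enough R1
  blocked: proc-G wants (3, 1), pool (2, 3) — not enough R1
  blocked: proc-B wants (4, 4), pool (2, 3) — not enough R1 and R2
  blocked: proc-D wants (1, 4), pool (2, 3) — not enough R2


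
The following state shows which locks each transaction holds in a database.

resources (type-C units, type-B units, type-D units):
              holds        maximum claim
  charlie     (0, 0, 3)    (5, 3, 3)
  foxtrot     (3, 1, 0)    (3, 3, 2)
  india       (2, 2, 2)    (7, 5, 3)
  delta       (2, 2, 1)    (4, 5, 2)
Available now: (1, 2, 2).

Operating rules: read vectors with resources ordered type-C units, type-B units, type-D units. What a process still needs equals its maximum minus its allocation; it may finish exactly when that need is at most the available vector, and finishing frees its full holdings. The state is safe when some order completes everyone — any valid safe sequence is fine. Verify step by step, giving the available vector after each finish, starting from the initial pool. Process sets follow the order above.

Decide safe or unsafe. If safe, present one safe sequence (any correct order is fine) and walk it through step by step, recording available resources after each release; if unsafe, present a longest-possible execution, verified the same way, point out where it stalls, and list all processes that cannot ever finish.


SAFE. One safe sequence: foxtrot, delta, charlie, india.
Key observation: foxtrot marks the first exact bind of the order: its need (0, 2, 2) fits the free (1, 2, 2) with zero slack on a requested resource.
Verifying each step:
  pool = (1, 2, 2)
  foxtrot: need (0, 2, 2) fits (1, 2, 2); releases (3, 1, 0), pool now (4, 3, 2)
  delta: need (2, 3, 1) fits (4, 3, 2); releases (2, 2, 1), pool now (6, 5, 3)
  charlie: need (5, 3, 0) fits (6, 5, 3); releases (0, 0, 3), pool now (6, 5, 6)
  india: need (5, 3, 1) fits (6, 5, 6); releases (2, 2, 2), pool now (8, 7, 8)


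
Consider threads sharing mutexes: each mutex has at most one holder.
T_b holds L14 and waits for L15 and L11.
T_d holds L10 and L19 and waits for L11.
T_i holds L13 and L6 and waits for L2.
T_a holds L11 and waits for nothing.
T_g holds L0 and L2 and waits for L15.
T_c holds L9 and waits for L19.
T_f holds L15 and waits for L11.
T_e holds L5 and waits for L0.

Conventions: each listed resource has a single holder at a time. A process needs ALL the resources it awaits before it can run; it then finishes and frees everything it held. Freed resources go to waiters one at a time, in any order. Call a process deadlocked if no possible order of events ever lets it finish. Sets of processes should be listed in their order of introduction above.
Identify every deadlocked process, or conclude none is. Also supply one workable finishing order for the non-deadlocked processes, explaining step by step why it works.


No process is deadlocked.
Key observation: although several processes wait, no cycle exists — each chain bottoms out at a free runner.
A valid finishing order for the others: T_a, T_d, T_f, T_g, T_b, T_e, T_c, T_i.
Verifying each step:
  run T_a (it waits on nothing); releases L11
  T_d: everything it awaited (L11) is free; runs, freeing L10 and L19
  T_f: everything it awaited (L11) is free; runs, freeing L15
  T_g: everything it awaited (L15) is free; runs, freeing L0 and L2
  T_b: everything it awaited (L15 and L11) is free; runs, freeing L14
  T_e: everything it awaited (L0) is free; runs, freeing L5
  T_c: everything it awaited (L19) is free; runs, freeing L9
  T_i: everything it awaited (L2) is free; runs, freeing L13 and L6


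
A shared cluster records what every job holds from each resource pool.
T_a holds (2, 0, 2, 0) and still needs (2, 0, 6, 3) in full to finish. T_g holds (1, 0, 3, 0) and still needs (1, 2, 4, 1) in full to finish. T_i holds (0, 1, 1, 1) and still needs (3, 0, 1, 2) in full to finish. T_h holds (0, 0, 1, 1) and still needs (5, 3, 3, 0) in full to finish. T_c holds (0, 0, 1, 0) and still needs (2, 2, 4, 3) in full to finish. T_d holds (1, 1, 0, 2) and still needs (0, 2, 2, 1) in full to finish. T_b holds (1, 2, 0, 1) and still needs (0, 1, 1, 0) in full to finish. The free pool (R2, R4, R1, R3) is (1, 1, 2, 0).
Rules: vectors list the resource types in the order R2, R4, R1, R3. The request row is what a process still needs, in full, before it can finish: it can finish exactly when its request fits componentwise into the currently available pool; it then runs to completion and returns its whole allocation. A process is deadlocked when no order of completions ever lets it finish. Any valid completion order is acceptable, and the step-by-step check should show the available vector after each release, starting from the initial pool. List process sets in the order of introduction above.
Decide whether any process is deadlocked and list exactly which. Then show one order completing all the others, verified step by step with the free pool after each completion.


Deadlocked set: T_a, T_g, T_h and T_c.
Key observation: after T_b, T_d, T_i the pool peaks at (3, 5, 3, 4), and each blocked process is short somewhere: T_a on R1; T_g on R1; T_h on R2; T_c on R1.
The rest can finish in the order T_b, T_d, T_i. Step-by-step check:
  pool = (1, 1, 2, 0)
  T_b needs (0, 1, 1, 0) <= (1, 1, 2, 0) -> finishes; pool += (1, 2, 0, 1) = (2, 3, 2, 1)
  T_d needs (0, 2, 2, 1) <= (2, 3, 2, 1) -> finishes; pool += (1, 1, 0, 2) = (3, 4, 2, 3)
  T_i needs (3, 0, 1, 2) <= (3, 4, 2, 3) -> finishes; pool += (0, 1, 1, 1) = (3, 5, 3, 4)
The stuck group stays short no matter what:
  blocked: T_a wants (2, 0, 6, 3), pool (3, 5, 3, 4) — not enough R1
  blocked: T_g wants (1, 2, 4, 1), pool (3, 5, 3, 4) — not enough R1
  blocked: T_h wants (5, 3, 3, 0), pool (3, 5, 3, 4) — not enough R2
  blocked: T_c wants (2, 2, 4, 3), pool (3, 5, 3, 4) — not enough R1


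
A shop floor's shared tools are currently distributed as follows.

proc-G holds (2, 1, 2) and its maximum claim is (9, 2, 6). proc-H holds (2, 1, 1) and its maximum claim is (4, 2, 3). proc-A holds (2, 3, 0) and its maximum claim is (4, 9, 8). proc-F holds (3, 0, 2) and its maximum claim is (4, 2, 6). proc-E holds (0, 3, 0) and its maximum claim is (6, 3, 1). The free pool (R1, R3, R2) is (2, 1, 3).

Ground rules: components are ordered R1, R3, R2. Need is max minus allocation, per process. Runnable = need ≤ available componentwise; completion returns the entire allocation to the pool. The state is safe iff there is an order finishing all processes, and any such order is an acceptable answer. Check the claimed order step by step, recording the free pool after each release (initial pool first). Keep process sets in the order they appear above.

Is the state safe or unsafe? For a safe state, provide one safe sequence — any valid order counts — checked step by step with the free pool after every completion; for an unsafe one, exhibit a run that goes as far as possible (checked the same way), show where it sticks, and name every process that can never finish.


SAFE. One safe sequence: proc-H, proc-F, proc-G, proc-E, proc-A.
Key observation: proc-H is the earliest step where a requested resource binds exactly: need (2, 1, 2), pool (2, 1, 3) at its turn.
Walking it through:
  pool = (2, 1, 3)
  proc-H: need (2, 1, 2) fits (2, 1, 3); releases (2, 1, 1), pool now (4, 2, 4)
  proc-F: need (1, 2, 4) fits (4, 2, 4); releases (3, 0, 2), pool now (7, 2, 6)
  proc-G: need (7, 1, 4) fits (7, 2, 6); releases (2, 1, 2), pool now (9, 3, 8)
  proc-E: need (6, 0, 1) fits (9, 3, 8); releases (0, 3, 0), pool now (9, 6, 8)
  proc-A: need (2, 6, 8) fits (9, 6, 8); releases (2, 3, 0), pool now (11, 9, 8)


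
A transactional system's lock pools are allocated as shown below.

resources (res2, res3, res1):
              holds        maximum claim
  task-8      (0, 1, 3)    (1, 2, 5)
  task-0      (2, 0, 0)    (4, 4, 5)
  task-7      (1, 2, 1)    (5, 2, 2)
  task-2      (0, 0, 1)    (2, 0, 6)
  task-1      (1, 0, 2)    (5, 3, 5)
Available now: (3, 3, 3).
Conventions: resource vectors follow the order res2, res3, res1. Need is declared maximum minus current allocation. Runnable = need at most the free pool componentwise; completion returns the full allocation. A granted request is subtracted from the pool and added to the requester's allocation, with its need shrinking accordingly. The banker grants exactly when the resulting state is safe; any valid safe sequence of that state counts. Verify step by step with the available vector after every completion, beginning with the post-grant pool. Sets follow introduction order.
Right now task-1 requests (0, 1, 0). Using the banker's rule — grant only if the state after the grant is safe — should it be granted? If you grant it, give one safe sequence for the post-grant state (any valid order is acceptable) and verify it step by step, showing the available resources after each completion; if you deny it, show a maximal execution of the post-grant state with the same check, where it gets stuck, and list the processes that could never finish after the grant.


DENY. Granting would leave the state unsafe.
Key observation: after task-8, task-2 the pool peaks at (3, 3, 7), and each blocked process is short somewhere: task-0 on res3; task-7 on res2; task-1 on res2.
After a pretend grant, a maximal execution: task-8, task-2 — then nothing else fits. Walking it through:
  pool = (3, 2, 3)
  run task-8 (needs (1, 1, 2), free (3, 2, 3)); after release of (0, 1, 3) the pool is (3, 3, 6)
  run task-2 (needs (2, 0, 5), free (3, 3, 6)); after release of (0, 0, 1) the pool is (3, 3, 7)
  task-0 still needs (2, 4, 5) but only (3, 3, 7) is free — short on res3
  task-7 still needs (4, 0, 1) but only (3, 3, 7) is free — short on res2
  task-1 still needs (4, 2, 3) but only (3, 3, 7) is free — short on res2
Had the request been granted, task-0, task-7 and task-1 could never finish.


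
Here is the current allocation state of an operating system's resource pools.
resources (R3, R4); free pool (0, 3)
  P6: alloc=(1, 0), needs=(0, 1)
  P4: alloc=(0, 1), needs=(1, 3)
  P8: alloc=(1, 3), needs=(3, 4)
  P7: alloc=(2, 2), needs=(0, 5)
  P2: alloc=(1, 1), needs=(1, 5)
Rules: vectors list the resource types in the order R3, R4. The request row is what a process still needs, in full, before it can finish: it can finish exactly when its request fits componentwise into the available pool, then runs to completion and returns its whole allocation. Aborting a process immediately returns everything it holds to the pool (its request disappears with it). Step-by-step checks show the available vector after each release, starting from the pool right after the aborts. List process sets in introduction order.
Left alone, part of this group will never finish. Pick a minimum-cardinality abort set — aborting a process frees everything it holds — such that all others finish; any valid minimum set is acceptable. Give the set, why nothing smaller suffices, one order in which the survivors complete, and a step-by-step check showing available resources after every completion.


Minimum abort set: P7.
Key observation: the deadlocked P8 becomes finishable only because P7 released (2, 2); it completes at step 2 below.
Minimality: the empty abort set fails — the state is deadlocked as it stands.
The survivors complete as P6, P8, P2, P4. Verifying each step (starting from the post-abort pool):
  pool = (2, 5)
  P6: need (0, 1) fits (2, 5); releases (1, 0), pool now (3, 5)
  P8: need (3, 4) fits (3, 5); releases (1, 3), pool now (4, 8)
  P2: need (1, 5) fits (4, 8); releases (1, 1), pool now (5, 9)
  P4: need (1, 3) fits (5, 9); releases (0, 1), pool now (5, 10)


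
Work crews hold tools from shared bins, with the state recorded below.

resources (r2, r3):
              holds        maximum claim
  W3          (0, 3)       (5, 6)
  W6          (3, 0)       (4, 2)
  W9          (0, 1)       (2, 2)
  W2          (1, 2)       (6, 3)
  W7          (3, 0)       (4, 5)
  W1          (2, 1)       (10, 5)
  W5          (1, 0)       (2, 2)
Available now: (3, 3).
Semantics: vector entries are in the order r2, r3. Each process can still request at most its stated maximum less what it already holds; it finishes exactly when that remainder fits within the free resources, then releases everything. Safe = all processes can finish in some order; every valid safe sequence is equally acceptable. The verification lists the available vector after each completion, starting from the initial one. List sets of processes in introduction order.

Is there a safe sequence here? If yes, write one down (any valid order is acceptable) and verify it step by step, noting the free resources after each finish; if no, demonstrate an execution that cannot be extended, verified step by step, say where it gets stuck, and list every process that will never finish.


SAFE — a valid safe sequence is W6, W2, W7, W9, W3, W5, W1.
Key observation: reading the order forward, W7 is the first process whose need (1, 5) meets the free pool (7, 5) exactly on a resource it requests.
Step-by-step check:
  pool = (3, 3)
  W6: need (1, 2) fits (3, 3); releases (3, 0), pool now (6, 3)
  W2: need (5, 1) fits (6, 3); releases (1, 2), pool now (7, 5)
  W7: need (1, 5) fits (7, 5); releases (3, 0), pool now (10, 5)
  W9: need (2, 1) fits (10, 5); releases (0, 1), pool now (10, 6)
  W3: need (5, 3) fits (10, 6); releases (0, 3), pool now (10, 9)
  W5: need (1, 2) fits (10, 9); releases (1, 0), pool now (11, 9)
  W1: need (8, 4) fits (11, 9); releases (2, 1), pool now (13, 10)


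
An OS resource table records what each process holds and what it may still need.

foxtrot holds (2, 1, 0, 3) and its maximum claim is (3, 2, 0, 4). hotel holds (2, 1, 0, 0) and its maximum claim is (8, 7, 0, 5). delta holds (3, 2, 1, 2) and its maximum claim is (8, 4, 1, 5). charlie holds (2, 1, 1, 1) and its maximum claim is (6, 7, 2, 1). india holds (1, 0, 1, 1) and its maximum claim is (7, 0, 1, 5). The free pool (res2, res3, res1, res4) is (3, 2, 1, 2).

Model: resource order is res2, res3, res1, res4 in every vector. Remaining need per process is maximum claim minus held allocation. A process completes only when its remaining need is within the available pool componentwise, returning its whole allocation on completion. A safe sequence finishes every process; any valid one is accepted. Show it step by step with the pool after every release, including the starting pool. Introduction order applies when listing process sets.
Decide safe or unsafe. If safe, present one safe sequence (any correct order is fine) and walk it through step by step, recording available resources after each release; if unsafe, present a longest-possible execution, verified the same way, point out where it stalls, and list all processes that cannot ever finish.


The state is UNSAFE.
Key observation: after foxtrot, delta, india complete, (9, 5, 3, 8) is the best the pool ever gets, yet each leftover process wants more res3.
The run foxtrot, delta, india cannot be extended any further. Walking it through:
  pool = (3, 2, 1, 2)
  run foxtrot (needs (1, 1, 0, 1), free (3, 2, 1, 2)); after release of (2, 1, 0, 3) the pool is (5, 3, 1, 5)
  run delta (needs (5, 2, 0, 3), free (5, 3, 1, 5)); after release of (3, 2, 1, 2) the pool is (8, 5, 2, 7)
  run india (needs (6, 0, 0, 4), free (8, 5, 2, 7)); after release of (1, 0, 1, 1) the pool is (9, 5, 3, 8)
  blocked: hotel wants (6, 6, 0, 5), pool (9, 5, 3, 8) — not enough res3
  blocked: charlie wants (4, 6, 1, 0), pool (9, 5, 3, 8) — not enough res3
Processes that can never finish: hotel and charlie.


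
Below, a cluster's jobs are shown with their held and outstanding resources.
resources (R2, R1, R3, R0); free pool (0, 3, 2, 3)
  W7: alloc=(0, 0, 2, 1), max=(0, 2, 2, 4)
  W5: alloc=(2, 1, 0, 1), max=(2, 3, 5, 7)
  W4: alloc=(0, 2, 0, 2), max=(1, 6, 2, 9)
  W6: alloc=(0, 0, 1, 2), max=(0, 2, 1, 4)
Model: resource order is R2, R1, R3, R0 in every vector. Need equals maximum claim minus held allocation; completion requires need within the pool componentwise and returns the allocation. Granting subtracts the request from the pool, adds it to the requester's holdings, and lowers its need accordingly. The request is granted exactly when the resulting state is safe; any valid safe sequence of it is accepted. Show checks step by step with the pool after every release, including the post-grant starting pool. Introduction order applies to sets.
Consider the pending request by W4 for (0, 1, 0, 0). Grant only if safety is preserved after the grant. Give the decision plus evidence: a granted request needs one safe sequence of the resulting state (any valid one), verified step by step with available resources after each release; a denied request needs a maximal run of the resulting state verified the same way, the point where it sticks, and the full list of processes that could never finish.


GRANT: granting preserves safety; a valid post-grant sequence is W7, W6, W5, W4.
Key observation: (0, 2, 2, 3) free after granting still covers W7 first, and each release covers the next.
Check on the post-grant state, step by step:
  pool = (0, 2, 2, 3)
  W7: need (0, 2, 0, 3) fits (0, 2, 2, 3); releases (0, 0, 2, 1), pool now (0, 2, 4, 4)
  W6: need (0, 2, 0, 2) fits (0, 2, 4, 4); releases (0, 0, 1, 2), pool now (0, 2, 5, 6)
  W5: need (0, 2, 5, 6) fits (0, 2, 5, 6); releases (2, 1, 0, 1), pool now (2, 3, 5, 7)
  W4: need (1, 3, 2, 7) fits (2, 3, 5, 7); releases (0, 3, 0, 2), pool now (2, 6, 5, 9)


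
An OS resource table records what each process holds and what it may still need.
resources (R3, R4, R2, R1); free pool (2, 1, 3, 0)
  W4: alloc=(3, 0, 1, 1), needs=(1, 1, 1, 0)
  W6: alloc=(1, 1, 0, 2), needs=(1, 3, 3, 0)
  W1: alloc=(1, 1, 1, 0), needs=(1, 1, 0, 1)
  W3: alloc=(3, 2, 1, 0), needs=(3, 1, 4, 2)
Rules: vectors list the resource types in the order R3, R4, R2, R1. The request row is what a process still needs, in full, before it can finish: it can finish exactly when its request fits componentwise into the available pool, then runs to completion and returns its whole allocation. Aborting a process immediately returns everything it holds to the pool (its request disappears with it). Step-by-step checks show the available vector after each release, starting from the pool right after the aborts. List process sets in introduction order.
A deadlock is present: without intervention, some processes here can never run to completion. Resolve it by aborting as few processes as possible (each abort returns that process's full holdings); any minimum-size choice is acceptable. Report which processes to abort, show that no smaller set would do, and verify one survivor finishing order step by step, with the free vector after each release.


Minimum abort set: W6.
Key observation: the deadlocked W3 becomes finishable only because W6 released (1, 1, 0, 2); it completes at step 3 below.
Minimality: the empty abort set fails — the state is deadlocked as it stands.
Survivors finish in the order: W4, W1, W3. Step-by-step check (pool after the aborts first):
  pool = (3, 2, 3, 2)
  run W4 (needs (1, 1, 1, 0), free (3, 2, 3, 2)); after release of (3, 0, 1, 1) the pool is (6, 2, 4, 3)
  run W1 (needs (1, 1, 0, 1), free (6, 2, 4, 3)); after release of (1, 1, 1, 0) the pool is (7, 3, 5, 3)
  run W3 (needs (3, 1, 4, 2), free (7, 3, 5, 3)); after release of (3, 2, 1, 0) the pool is (10, 5, 6, 3)


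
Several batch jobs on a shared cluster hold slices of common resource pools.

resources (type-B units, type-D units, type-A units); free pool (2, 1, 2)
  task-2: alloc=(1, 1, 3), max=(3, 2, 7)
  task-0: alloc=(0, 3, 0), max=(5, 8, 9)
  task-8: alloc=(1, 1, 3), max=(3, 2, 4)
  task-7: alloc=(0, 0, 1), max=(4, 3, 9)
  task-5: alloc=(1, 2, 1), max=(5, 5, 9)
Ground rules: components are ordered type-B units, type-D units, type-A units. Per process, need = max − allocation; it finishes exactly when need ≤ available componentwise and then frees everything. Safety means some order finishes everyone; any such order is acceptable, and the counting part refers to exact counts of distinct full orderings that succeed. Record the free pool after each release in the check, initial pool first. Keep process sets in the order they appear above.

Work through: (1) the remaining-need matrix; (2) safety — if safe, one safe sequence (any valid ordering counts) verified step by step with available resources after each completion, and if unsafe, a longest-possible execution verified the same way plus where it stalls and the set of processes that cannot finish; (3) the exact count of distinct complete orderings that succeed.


(1) Outstanding need per process (order type-B units, type-D units, type-A units):
  task-2: (2, 1, 4)
  task-0: (5, 5, 9)
  task-8: (2, 1, 1)
  task-7: (4, 3, 8)
  task-5: (4, 3, 8)
(2) SAFE, for example via the order task-8, task-2, task-5, task-0, task-7.
Key observation: at task-8 the run first touches a limit — (2, 1, 1) against (2, 1, 2), exact on a resource it actually requests.
Verifying each step:
  pool = (2, 1, 2)
  run task-8 (needs (2, 1, 1), free (2, 1, 2)); after release of (1, 1, 3) the pool is (3, 2, 5)
  run task-2 (needs (2, 1, 4), free (3, 2, 5)); after release of (1, 1, 3) the pool is (4, 3, 8)
  run task-5 (needs (4, 3, 8), free (4, 3, 8)); after release of (1, 2, 1) the pool is (5, 5, 9)
  run task-0 (needs (5, 5, 9), free (5, 5, 9)); after release of (0, 3, 0) the pool is (5, 8, 9)
  run task-7 (needs (4, 3, 8), free (5, 8, 9)); after release of (0, 0, 1) the pool is (5, 8, 10)
(3) The exact count: 3 of the possible complete orderings are safe sequences.


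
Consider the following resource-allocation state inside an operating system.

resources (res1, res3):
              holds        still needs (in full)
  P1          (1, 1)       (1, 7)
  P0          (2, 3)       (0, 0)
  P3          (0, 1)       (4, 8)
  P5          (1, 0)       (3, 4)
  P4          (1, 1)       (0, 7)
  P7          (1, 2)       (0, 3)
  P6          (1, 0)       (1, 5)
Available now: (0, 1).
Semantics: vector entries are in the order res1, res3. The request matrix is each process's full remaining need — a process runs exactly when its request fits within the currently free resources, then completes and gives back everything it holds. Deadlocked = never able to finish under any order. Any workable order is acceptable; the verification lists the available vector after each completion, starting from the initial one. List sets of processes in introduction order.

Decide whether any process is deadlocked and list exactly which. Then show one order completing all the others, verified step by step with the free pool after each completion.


Deadlocked set: P1, P3 and P4.
Key observation: P0, P7, P6, P5 can finish, but then (5, 6) is all there is, and the blocked group's res3 demands exceed it.
One completion order for the rest: P0, P7, P6, P5. Step-by-step check:
  pool = (0, 1)
  P0: need (0, 0) fits (0, 1); releases (2, 3), pool now (2, 4)
  P7: need (0, 3) fits (2, 4); releases (1, 2), pool now (3, 6)
  P6: need (1, 5) fits (3, 6); releases (1, 0), pool now (4, 6)
  P5: need (3, 4) fits (4, 6); releases (1, 0), pool now (5, 6)
The stuck group stays short no matter what:
  blocked: P1 wants (1, 7), pool (5, 6) — not enough res3
  blocked: P3 wants (4, 8), pool (5, 6) — not enough res3
  blocked: P4 wants (0, 7), pool (5, 6) — not enough res3
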